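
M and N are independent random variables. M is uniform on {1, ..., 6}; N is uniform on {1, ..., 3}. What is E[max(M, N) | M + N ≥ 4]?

P(M + N ≥ 4) = 5/6.
Summing max(M,N)·P(x,y) over outcomes with M + N ≥ 4 gives 31/9.
E[max(M, N) | M + N ≥ 4] = (31/9) / (5/6) = 62/15.

62/15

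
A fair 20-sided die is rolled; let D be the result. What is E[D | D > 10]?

Given D > 10, D is equally likely to be any of {11, 12, 13, 14, 15, 16, 17, 18, 19, 20}.
E[D | D > 10] = (11 + 12 + 13 + 14 + 15 + 16 + 17 + 18 + 19 + 20) / 10 = 31/2.

31/2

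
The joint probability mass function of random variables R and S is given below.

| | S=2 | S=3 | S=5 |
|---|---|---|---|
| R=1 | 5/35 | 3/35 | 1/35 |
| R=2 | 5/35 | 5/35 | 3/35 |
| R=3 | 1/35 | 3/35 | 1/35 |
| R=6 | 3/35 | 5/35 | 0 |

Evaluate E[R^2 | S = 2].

71/7

P(S = 2) = 2/5.
Σ R^2·P over the event = 1·(5/35) + 4·(5/35) + 9·(1/35) + 36·(3/35) = 142/35.
E[R^2 | S = 2] = (142/35) / (2/5) = 71/7.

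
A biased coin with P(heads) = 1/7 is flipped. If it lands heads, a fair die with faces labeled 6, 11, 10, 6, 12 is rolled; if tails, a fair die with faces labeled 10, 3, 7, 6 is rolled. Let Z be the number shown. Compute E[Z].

48/7

E[Z | heads] = (6+11+10+6+12)/5 = 9.
E[Z | tails] = (10+3+7+6)/4 = 13/2.
By the law of total expectation,
E[Z] = (1/7)·(9) + (6/7)·(13/2) = 48/7.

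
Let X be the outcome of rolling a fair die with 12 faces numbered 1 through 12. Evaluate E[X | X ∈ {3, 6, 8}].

P(X ∈ {3, 6, 8}) = 1/4.
Σ over the event: 3·1/12 + 6·1/12 + 8·1/12 = 17/12.
E[X | X ∈ {3, 6, 8}] = (17/12) / (1/4) = 17/3.

17/3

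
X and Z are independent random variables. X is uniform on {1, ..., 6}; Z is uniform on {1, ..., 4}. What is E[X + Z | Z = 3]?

P(Z = 3) = 1/4.
Summing (X+Z)·P(x,y) over outcomes with Z = 3 gives 13/8.
E[X + Z | Z = 3] = (13/8) / (1/4) = 13/2.

13/2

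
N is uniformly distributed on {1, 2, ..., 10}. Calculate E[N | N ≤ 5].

Given N ≤ 5, N is equally likely to be any of {1, 2, 3, 4, 5}.
E[N | N ≤ 5] = (1 + 2 + 3 + 4 + 5) / 5 = 3.

3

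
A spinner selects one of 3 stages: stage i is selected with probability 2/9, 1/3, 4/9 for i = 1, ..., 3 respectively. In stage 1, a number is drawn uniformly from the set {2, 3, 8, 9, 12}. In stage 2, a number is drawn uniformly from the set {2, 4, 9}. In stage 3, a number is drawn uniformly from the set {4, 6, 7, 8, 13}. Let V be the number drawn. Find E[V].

E[V | stage 1] = (2+3+8+9+12)/5 = 34/5.
E[V | stage 2] = (2+4+9)/3 = 5.
E[V | stage 3] = (4+6+7+8+13)/5 = 38/5.
By the law of total expectation,
E[V] = (2/9)·(34/5) + (1/3)·(5) + (4/9)·(38/5) = 59/9.

59/9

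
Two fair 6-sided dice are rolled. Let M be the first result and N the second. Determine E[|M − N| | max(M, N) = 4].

P(max(M, N) = 4) = 7/36.
Summing |M−N|·P(x,y) over outcomes with max(M, N) = 4 gives 1/3.
E[|M − N| | max(M, N) = 4] = (1/3) / (7/36) = 12/7.

12/7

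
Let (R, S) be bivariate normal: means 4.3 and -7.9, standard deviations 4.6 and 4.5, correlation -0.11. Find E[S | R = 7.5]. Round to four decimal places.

The regression of S on R has slope ρ·σ_S/σ_R and passes through (μ_R, μ_S).
E[S | R=7.5] = -7.9 + (-0.11)·(4.5/4.6)·(7.5 − (4.3)) = -7.9 + (-0.107609)·(3.2) = -8.2443.

-8.2443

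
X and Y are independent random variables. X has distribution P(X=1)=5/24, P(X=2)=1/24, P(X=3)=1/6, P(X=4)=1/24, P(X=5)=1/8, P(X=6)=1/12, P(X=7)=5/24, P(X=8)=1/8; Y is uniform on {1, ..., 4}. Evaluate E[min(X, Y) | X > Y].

P(X > Y) = 2/3.
Summing min(X,Y)·P(x,y) over outcomes with X > Y gives 149/96.
E[min(X, Y) | X > Y] = (149/96) / (2/3) = 149/64.

149/64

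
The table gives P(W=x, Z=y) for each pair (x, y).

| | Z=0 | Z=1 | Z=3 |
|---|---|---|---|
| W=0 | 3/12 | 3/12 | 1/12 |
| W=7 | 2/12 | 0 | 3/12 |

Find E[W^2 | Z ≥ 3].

P(Z ≥ 3) = 1/3.
Σ W^2·P over the event = 0·(1/12) + 49·(3/12) = 49/4.
E[W^2 | Z ≥ 3] = (49/4) / (1/3) = 147/4.

147/4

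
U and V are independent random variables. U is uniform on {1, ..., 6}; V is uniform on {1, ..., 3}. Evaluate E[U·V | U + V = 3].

Outcomes with U + V = 3: (1,2), (2,1), each with probability 1/18.
E[U·V | U + V = 3] = (2 + 2) / 2 = 2.

2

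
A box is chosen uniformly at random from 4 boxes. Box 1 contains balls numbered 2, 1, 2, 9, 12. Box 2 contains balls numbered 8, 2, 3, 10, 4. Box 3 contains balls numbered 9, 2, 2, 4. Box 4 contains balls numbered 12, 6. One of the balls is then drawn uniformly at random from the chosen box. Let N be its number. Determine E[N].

E[N | box 1] = (2+1+2+9+12)/5 = 26/5.
E[N | box 2] = (8+2+3+10+4)/5 = 27/5.
E[N | box 3] = (9+2+2+4)/4 = 17/4.
E[N | box 4] = (12+6)/2 = 9.
E[N] = (1/4)·(26/5) + (1/4)·(27/5) + (1/4)·(17/4) + (1/4)·(9) = 477/80.

477/80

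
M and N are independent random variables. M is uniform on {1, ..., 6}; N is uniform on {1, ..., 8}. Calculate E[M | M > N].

14/3

P(M > N) = 5/16.
Summing M·P(x,y) over outcomes with M > N gives 35/24.
E[M | M > N] = (35/24) / (5/16) = 14/3.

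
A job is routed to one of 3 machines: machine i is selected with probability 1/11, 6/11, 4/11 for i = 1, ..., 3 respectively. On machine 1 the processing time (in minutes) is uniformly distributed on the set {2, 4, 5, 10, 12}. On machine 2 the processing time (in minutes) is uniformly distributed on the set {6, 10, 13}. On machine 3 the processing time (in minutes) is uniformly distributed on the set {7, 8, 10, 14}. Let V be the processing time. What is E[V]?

518/55

E[V | machine 1] = (2+4+5+10+12)/5 = 33/5.
E[V | machine 2] = (6+10+13)/3 = 29/3.
E[V | machine 3] = (7+8+10+14)/4 = 39/4.
By the law of total expectation,
E[V] = (1/11)·(33/5) + (6/11)·(29/3) + (4/11)·(39/4) = 518/55.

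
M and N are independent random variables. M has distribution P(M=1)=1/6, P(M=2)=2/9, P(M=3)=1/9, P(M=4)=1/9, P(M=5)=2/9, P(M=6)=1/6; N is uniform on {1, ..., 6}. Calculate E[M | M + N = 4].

17/9

P(M + N = 4) = 1/12.
Summing M·P(x,y) over outcomes with M + N = 4 gives 17/108.
E[M | M + N = 4] = (17/108) / (1/12) = 17/9.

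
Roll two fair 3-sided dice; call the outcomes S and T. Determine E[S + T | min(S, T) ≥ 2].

5

P(min(S, T) ≥ 2) = 4/9.
Summing (S+T)·P(x,y) over outcomes with min(S, T) ≥ 2 gives 20/9.
E[S + T | min(S, T) ≥ 2] = (20/9) / (4/9) = 5.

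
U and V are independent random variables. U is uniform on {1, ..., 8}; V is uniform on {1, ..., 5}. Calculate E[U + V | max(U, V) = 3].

Outcomes with max(U, V) = 3: (1,3), (2,3), (3,1), (3,2), (3,3), each with probability 1/40.
E[U + V | max(U, V) = 3] = (4 + 5 + 4 + 5 + 6) / 5 = 24/5.

24/5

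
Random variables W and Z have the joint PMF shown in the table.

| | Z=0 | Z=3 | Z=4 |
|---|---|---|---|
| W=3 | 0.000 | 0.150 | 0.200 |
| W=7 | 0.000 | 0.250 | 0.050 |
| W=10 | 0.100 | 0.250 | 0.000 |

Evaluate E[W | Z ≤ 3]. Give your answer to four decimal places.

P(Z ≤ 3) = 0.750.
Σ W·P over the event = 3·(0.150) + 7·(0.250) + 10·(0.100) + 10·(0.250) = 5.700.
E[W | Z ≤ 3] = (5.700) / (0.750) = 7.6000.

7.6000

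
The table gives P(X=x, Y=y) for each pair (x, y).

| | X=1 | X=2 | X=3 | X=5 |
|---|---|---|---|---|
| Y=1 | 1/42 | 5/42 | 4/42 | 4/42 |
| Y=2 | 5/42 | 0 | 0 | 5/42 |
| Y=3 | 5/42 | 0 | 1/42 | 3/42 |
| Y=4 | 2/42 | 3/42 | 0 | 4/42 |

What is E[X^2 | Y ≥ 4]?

P(Y ≥ 4) = 3/14.
Σ X^2·P over the event = 1·(2/42) + 4·(3/42) + 25·(4/42) = 19/7.
E[X^2 | Y ≥ 4] = (19/7) / (3/14) = 38/3.

38/3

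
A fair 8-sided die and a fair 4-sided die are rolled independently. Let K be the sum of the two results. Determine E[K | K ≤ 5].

4

P(K ≤ 5) = 5/16.
Σ over the event: 2·1/32 + 3·1/16 + 4·3/32 + 5·1/8 = 5/4.
E[K | K ≤ 5] = (5/4) / (5/16) = 4.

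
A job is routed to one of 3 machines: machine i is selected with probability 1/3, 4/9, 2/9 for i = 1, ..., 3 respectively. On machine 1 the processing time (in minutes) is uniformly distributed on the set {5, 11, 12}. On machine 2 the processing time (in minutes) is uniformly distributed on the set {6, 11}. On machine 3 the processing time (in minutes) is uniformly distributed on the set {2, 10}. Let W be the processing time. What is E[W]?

E[W | machine 1] = (5+11+12)/3 = 28/3.
E[W | machine 2] = (6+11)/2 = 17/2.
E[W | machine 3] = (2+10)/2 = 6.
E[W] = (1/3)·(28/3) + (4/9)·(17/2) + (2/9)·(6) = 74/9.

74/9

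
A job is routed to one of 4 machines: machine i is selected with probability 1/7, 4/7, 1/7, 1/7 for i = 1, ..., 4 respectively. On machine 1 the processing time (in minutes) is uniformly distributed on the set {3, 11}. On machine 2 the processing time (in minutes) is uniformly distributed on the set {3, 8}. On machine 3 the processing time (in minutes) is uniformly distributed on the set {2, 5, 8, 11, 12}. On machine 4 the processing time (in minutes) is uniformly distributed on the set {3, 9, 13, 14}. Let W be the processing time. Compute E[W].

E[W | machine 1] = (3+11)/2 = 7.
E[W | machine 2] = (3+8)/2 = 11/2.
E[W | machine 3] = (2+5+8+11+12)/5 = 38/5.
E[W | machine 4] = (3+9+13+14)/4 = 39/4.
By the law of total expectation,
E[W] = (1/7)·(7) + (4/7)·(11/2) + (1/7)·(38/5) + (1/7)·(39/4) = 927/140.

927/140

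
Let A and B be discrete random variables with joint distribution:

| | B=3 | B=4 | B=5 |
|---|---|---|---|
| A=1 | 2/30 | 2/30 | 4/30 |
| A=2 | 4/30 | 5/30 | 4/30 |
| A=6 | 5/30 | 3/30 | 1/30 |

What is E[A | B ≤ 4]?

10/3

P(B ≤ 4) = 7/10.
Σ A·P over the event = 1·(2/30) + 1·(2/30) + 2·(4/30) + 2·(5/30) + 6·(5/30) + 6·(3/30) = 7/3.
E[A | B ≤ 4] = (7/3) / (7/10) = 10/3.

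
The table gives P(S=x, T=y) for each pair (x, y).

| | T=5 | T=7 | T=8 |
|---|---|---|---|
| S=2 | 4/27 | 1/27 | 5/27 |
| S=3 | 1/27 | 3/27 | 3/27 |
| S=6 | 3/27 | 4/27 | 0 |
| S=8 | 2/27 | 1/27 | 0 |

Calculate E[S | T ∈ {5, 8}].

P(T ∈ {5, 8}) = 2/3.
Summing S·P(S=x,T=y) over the conditioning event gives 64/27.
E[S | T ∈ {5, 8}] = (64/27) / (2/3) = 32/9.

32/9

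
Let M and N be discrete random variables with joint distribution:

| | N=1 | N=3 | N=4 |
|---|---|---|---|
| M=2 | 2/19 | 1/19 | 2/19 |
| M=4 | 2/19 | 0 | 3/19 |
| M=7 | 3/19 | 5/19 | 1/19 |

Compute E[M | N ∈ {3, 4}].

P(N ∈ {3, 4}) = 12/19.
Σ M·P over the event = 2·(1/19) + 2·(2/19) + 4·(3/19) + 7·(5/19) + 7·(1/19) = 60/19.
E[M | N ∈ {3, 4}] = (60/19) / (12/19) = 5.

5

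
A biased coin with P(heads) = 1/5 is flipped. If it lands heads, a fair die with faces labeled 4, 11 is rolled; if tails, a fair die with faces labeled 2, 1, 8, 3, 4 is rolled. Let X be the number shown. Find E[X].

E[X | heads] = (4+11)/2 = 15/2.
E[X | tails] = (2+1+8+3+4)/5 = 18/5.
E[X] = (1/5)·(15/2) + (4/5)·(18/5) = 219/50.

219/50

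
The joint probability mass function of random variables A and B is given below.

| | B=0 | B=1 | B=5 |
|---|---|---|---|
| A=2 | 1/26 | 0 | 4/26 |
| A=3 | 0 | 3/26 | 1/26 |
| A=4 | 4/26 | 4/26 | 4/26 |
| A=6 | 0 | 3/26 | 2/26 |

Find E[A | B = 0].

18/5

P(B = 0) = 5/26.
Σ A·P over the event = 2·(1/26) + 4·(4/26) = 9/13.
E[A | B = 0] = (9/13) / (5/26) = 18/5.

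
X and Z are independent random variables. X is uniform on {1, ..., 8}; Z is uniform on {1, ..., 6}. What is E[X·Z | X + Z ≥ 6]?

721/38

P(X + Z ≥ 6) = 19/24.
Summing XZ·P(x,y) over outcomes with X + Z ≥ 6 gives 721/48.
E[X·Z | X + Z ≥ 6] = (721/48) / (19/24) = 721/38.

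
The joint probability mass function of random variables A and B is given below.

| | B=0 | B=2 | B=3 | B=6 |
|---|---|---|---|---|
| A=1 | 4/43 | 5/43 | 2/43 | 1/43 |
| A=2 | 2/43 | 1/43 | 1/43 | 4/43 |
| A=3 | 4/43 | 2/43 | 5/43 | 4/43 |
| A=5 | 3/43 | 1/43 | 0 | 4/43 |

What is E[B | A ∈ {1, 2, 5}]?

11/4

P(A ∈ {1, 2, 5}) = 28/43.
Summing B·P(A=x,B=y) over the conditioning event gives 77/43.
E[B | A ∈ {1, 2, 5}] = (77/43) / (28/43) = 11/4.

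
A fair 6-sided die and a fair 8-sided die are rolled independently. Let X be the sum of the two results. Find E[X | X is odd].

P(X is odd) = 1/2.
Σ over the event: 3·1/24 + 5·1/12 + 7·1/8 + 9·1/8 + 11·1/12 + 13·1/24 = 4.
E[X | X is odd] = (4) / (1/2) = 8.

8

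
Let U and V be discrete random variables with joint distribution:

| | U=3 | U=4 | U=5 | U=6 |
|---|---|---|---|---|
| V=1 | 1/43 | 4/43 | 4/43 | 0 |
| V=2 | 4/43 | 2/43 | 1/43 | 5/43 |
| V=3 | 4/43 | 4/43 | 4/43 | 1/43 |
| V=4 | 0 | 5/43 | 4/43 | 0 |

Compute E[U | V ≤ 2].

P(V ≤ 2) = 21/43.
Σ U·P over the event = 3·(1/43) + 3·(4/43) + 4·(4/43) + 4·(2/43) + 5·(4/43) + 5·(1/43) + 6·(5/43) = 94/43.
E[U | V ≤ 2] = (94/43) / (21/43) = 94/21.

94/21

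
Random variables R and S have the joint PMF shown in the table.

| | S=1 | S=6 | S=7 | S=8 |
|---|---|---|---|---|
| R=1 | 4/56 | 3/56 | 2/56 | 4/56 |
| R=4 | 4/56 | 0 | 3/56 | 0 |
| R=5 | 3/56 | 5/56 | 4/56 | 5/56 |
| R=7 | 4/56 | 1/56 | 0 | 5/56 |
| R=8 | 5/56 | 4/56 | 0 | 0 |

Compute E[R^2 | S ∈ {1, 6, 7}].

207/7

P(S ∈ {1, 6, 7}) = 3/4.
Summing R^2·P(R=x,S=y) over the conditioning event gives 621/28.
E[R^2 | S ∈ {1, 6, 7}] = (621/28) / (3/4) = 207/7.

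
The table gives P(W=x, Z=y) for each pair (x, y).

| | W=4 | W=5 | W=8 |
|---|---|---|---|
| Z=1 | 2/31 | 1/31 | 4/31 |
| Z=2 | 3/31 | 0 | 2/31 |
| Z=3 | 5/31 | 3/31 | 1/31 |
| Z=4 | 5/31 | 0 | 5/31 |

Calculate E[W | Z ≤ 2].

73/12

P(Z ≤ 2) = 12/31.
Σ W·P over the event = 4·(2/31) + 4·(3/31) + 5·(1/31) + 8·(4/31) + 8·(2/31) = 73/31.
E[W | Z ≤ 2] = (73/31) / (12/31) = 73/12.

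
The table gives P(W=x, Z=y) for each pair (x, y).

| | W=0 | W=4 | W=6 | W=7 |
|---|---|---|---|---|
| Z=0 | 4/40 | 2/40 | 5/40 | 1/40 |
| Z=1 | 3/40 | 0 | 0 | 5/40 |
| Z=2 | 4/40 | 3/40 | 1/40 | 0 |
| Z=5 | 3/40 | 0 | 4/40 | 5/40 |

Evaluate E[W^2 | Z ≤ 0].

P(Z ≤ 0) = 3/10.
Σ W^2·P over the event = 0·(4/40) + 16·(2/40) + 36·(5/40) + 49·(1/40) = 261/40.
E[W^2 | Z ≤ 0] = (261/40) / (3/10) = 87/4.

87/4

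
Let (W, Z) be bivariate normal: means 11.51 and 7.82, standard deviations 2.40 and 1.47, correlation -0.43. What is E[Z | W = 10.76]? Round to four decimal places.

For a bivariate normal, E[Z | W=x] = μ_Z + ρ·(σ_Z/σ_W)·(x − μ_W).
E[Z | W=10.76] = 7.82 + (-0.43)·(1.47/2.40)·(10.76 − (11.51)) = 7.82 + (-0.26338)·(-0.75) = 8.0175.

8.0175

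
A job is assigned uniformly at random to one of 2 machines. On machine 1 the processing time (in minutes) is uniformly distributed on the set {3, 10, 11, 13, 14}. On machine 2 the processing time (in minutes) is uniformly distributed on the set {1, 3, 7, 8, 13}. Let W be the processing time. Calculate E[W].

83/10

E[W | machine 1] = (3+10+11+13+14)/5 = 51/5.
E[W | machine 2] = (1+3+7+8+13)/5 = 32/5.
E[W] = (1/2)·(51/5) + (1/2)·(32/5) = 83/10.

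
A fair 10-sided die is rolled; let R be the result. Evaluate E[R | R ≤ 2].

3/2

Given R ≤ 2, R is equally likely to be any of {1, 2}.
E[R | R ≤ 2] = (1 + 2) / 2 = 3/2.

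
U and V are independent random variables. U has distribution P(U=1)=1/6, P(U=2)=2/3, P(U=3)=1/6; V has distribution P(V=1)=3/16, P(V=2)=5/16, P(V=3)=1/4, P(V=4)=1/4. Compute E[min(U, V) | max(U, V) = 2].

P(max(U, V) = 2) = 37/96.
Summing min(U,V)·P(x,y) over outcomes with max(U, V) = 2 gives 19/32.
E[min(U, V) | max(U, V) = 2] = (19/32) / (37/96) = 57/37.

57/37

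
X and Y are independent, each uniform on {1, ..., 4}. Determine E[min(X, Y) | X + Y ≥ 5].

Outcomes with X + Y ≥ 5: (1,4), (2,3), (2,4), (3,2), (3,3), (3,4), (4,1), (4,2), (4,3), (4,4), each with probability 1/16.
E[min(X, Y) | X + Y ≥ 5] = (1 + 2 + 2 + 2 + 3 + 3 + 1 + 2 + 3 + 4) / 10 = 23/10.

23/10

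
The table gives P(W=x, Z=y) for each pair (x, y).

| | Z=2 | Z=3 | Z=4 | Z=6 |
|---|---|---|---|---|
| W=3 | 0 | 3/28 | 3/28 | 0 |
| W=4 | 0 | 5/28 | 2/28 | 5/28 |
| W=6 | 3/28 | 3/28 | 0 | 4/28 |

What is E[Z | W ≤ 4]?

37/9

P(W ≤ 4) = 9/14.
Σ Z·P over the event = 3·(3/28) + 4·(3/28) + 3·(5/28) + 4·(2/28) + 6·(5/28) = 37/14.
E[Z | W ≤ 4] = (37/14) / (9/14) = 37/9.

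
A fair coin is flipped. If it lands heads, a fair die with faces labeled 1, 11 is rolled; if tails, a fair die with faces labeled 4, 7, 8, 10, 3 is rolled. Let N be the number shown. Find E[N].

E[N | heads] = (1+11)/2 = 6.
E[N | tails] = (4+7+8+10+3)/5 = 32/5.
By the law of total expectation,
E[N] = (1/2)·(6) + (1/2)·(32/5) = 31/5.

31/5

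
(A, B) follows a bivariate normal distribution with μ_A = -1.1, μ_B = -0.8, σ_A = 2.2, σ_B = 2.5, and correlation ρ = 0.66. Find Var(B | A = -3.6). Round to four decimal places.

For a bivariate normal, Var(B | A=x) = σ_B²(1 − ρ²).
Var(B | A=-3.6) = (2.5)²·(1 − (0.66)²) = 6.25·0.5644 = 3.5275.

3.5275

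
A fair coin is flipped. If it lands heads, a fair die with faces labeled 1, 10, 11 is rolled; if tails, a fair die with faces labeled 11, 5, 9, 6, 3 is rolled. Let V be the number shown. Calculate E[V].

E[V | heads] = (1+10+11)/3 = 22/3.
E[V | tails] = (11+5+9+6+3)/5 = 34/5.
By the law of total expectation,
E[V] = (1/2)·(22/3) + (1/2)·(34/5) = 106/15.

106/15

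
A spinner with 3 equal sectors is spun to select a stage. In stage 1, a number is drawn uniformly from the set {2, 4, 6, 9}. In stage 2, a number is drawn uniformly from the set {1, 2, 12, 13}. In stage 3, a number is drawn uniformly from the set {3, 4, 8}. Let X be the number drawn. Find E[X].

E[X | stage 1] = (2+4+6+9)/4 = 21/4.
E[X | stage 2] = (1+2+12+13)/4 = 7.
E[X | stage 3] = (3+4+8)/3 = 5.
E[X] = (1/3)·(21/4) + (1/3)·(7) + (1/3)·(5) = 23/4.

23/4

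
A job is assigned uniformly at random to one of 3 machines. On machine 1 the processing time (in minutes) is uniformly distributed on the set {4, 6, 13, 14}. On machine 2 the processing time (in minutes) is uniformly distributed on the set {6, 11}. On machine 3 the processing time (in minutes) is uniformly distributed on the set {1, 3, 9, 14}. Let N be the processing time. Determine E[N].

E[N | machine 1] = (4+6+13+14)/4 = 37/4.
E[N | machine 2] = (6+11)/2 = 17/2.
E[N | machine 3] = (1+3+9+14)/4 = 27/4.
By the law of total expectation,
E[N] = (1/3)·(37/4) + (1/3)·(17/2) + (1/3)·(27/4) = 49/6.

49/6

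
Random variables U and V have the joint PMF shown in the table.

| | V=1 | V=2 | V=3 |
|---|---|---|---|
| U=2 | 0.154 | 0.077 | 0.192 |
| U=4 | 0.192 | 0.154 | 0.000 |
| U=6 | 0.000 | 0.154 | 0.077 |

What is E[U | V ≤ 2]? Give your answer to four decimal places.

P(V ≤ 2) = 0.731.
Σ U·P over the event = 2·(0.154) + 2·(0.077) + 4·(0.192) + 4·(0.154) + 6·(0.154) = 2.770.
E[U | V ≤ 2] = (2.770) / (0.731) = 3.7893.

3.7893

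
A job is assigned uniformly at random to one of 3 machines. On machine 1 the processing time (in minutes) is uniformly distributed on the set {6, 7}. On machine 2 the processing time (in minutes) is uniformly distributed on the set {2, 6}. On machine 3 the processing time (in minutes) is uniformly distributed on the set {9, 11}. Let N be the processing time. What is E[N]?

E[N | machine 1] = (6+7)/2 = 13/2.
E[N | machine 2] = (2+6)/2 = 4.
E[N | machine 3] = (9+11)/2 = 10.
E[N] = (1/3)·(13/2) + (1/3)·(4) + (1/3)·(10) = 41/6.

41/6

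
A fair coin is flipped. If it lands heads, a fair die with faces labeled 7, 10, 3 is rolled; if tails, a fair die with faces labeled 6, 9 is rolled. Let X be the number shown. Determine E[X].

85/12

E[X | heads] = (7+10+3)/3 = 20/3.
E[X | tails] = (6+9)/2 = 15/2.
By the law of total expectation,
E[X] = (1/2)·(20/3) + (1/2)·(15/2) = 85/12.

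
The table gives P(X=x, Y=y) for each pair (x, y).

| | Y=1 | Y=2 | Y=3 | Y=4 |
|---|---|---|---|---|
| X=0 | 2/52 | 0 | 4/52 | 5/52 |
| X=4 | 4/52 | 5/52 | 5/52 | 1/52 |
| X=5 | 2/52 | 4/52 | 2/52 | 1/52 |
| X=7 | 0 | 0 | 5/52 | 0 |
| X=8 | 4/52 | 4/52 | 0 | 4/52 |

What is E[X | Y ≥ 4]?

P(Y ≥ 4) = 11/52.
Σ X·P over the event = 0·(5/52) + 4·(1/52) + 5·(1/52) + 8·(4/52) = 41/52.
E[X | Y ≥ 4] = (41/52) / (11/52) = 41/11.

41/11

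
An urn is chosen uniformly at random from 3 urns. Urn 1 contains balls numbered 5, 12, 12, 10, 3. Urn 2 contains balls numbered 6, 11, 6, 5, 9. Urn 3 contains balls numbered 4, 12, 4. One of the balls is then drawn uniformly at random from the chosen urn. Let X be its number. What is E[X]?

337/45

E[X | urn 1] = (5+12+12+10+3)/5 = 42/5.
E[X | urn 2] = (6+11+6+5+9)/5 = 37/5.
E[X | urn 3] = (4+12+4)/3 = 20/3.
E[X] = (1/3)·(42/5) + (1/3)·(37/5) + (1/3)·(20/3) = 337/45.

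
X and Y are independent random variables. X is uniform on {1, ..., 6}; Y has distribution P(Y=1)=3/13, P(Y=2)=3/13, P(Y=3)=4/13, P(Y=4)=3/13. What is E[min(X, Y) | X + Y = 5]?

P(X + Y = 5) = 1/6.
Summing min(X,Y)·P(x,y) over outcomes with X + Y = 5 gives 10/39.
E[min(X, Y) | X + Y = 5] = (10/39) / (1/6) = 20/13.

20/13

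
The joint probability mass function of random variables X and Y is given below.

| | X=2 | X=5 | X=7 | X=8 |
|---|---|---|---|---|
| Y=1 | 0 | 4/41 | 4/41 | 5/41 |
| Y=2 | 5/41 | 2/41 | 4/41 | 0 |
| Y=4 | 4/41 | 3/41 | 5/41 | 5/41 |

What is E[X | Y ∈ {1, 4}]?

P(Y ∈ {1, 4}) = 30/41.
Σ X·P over the event = 2·(4/41) + 5·(4/41) + 5·(3/41) + 7·(4/41) + 7·(5/41) + 8·(5/41) + 8·(5/41) = 186/41.
E[X | Y ∈ {1, 4}] = (186/41) / (30/41) = 31/5.

31/5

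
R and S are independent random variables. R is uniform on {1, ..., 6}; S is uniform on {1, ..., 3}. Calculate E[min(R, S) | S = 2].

11/6

Outcomes with S = 2: (1,2), (2,2), (3,2), (4,2), (5,2), (6,2), each with probability 1/18.
E[min(R, S) | S = 2] = (1 + 2 + 2 + 2 + 2 + 2) / 6 = 11/6.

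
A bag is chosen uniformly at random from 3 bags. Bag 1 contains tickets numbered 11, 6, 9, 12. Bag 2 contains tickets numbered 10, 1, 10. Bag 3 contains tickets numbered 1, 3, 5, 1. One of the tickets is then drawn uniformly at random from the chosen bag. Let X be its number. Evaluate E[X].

E[X | bag 1] = (11+6+9+12)/4 = 19/2.
E[X | bag 2] = (10+1+10)/3 = 7.
E[X | bag 3] = (1+3+5+1)/4 = 5/2.
E[X] = (1/3)·(19/2) + (1/3)·(7) + (1/3)·(5/2) = 19/3.

19/3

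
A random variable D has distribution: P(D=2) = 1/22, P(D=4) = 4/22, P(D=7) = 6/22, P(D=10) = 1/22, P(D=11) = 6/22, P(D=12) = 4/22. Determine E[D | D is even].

38/5

P(D is even) = 5/11.
Σ over the event: 2·1/22 + 4·2/11 + 10·1/22 + 12·2/11 = 38/11.
E[D | D is even] = (38/11) / (5/11) = 38/5.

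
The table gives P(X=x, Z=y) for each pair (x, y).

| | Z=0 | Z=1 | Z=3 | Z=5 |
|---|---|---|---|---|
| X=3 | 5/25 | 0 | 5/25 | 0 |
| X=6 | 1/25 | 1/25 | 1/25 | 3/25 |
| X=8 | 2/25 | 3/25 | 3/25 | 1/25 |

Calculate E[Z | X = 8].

17/9

P(X = 8) = 9/25.
Summing Z·P(X=x,Z=y) over the conditioning event gives 17/25.
E[Z | X = 8] = (17/25) / (9/25) = 17/9.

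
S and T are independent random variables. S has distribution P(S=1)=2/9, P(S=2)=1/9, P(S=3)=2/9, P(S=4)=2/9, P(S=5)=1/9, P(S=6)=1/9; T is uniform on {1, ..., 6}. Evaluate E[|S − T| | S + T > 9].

8/7

P(S + T > 9) = 7/54.
Summing |S−T|·P(x,y) over outcomes with S + T > 9 gives 4/27.
E[|S − T| | S + T > 9] = (4/27) / (7/54) = 8/7.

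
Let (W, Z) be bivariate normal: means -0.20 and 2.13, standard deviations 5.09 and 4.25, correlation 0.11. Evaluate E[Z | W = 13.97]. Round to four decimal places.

3.4315

For a bivariate normal, E[Z | W=x] = μ_Z + ρ·(σ_Z/σ_W)·(x − μ_W).
E[Z | W=13.97] = 2.13 + (0.11)·(4.25/5.09)·(13.97 − (-0.20)) = 2.13 + (0.091847)·(14.17) = 3.4315.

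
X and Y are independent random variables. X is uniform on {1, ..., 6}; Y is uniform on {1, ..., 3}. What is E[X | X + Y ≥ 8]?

17/3

P(X + Y ≥ 8) = 1/6.
Summing X·P(x,y) over outcomes with X + Y ≥ 8 gives 17/18.
E[X | X + Y ≥ 8] = (17/18) / (1/6) = 17/3.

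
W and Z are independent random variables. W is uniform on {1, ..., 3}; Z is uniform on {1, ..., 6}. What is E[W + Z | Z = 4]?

6

Outcomes with Z = 4: (1,4), (2,4), (3,4), each with probability 1/18.
E[W + Z | Z = 4] = (5 + 6 + 7) / 3 = 6.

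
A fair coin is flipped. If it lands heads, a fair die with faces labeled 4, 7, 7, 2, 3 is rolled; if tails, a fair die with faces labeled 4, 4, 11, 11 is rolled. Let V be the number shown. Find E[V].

121/20

E[V | heads] = (4+7+7+2+3)/5 = 23/5.
E[V | tails] = (4+4+11+11)/4 = 15/2.
E[V] = (1/2)·(23/5) + (1/2)·(15/2) = 121/20.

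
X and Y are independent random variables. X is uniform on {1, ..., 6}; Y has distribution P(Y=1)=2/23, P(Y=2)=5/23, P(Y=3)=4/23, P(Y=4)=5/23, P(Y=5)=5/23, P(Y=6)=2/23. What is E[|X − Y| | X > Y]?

P(X > Y) = 19/46.
Summing |X−Y|·P(x,y) over outcomes with X > Y gives 62/69.
E[|X − Y| | X > Y] = (62/69) / (19/46) = 124/57.

124/57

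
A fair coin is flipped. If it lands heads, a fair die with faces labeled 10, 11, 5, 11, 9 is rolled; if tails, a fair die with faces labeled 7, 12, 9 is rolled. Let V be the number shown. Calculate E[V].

139/15

E[V | heads] = (10+11+5+11+9)/5 = 46/5.
E[V | tails] = (7+12+9)/3 = 28/3.
By the law of total expectation,
E[V] = (1/2)·(46/5) + (1/2)·(28/3) = 139/15.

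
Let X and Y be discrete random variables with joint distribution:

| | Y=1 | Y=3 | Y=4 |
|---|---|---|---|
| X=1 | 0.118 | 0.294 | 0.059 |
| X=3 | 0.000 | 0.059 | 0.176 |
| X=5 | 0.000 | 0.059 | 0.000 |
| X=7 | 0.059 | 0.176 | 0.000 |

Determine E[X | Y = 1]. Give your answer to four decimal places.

3.0000

P(Y = 1) = 0.177.
Σ X·P over the event = 1·(0.118) + 7·(0.059) = 0.531.
E[X | Y = 1] = (0.531) / (0.177) = 3.0000.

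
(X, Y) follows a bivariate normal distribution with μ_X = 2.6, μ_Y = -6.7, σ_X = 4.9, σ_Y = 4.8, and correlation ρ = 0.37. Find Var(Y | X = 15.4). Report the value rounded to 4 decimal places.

For a bivariate normal, Var(Y | X=x) = σ_Y²(1 − ρ²).
Var(Y | X=15.4) = (4.8)²·(1 − (0.37)²) = 23.04·0.8631 = 19.8858.

19.8858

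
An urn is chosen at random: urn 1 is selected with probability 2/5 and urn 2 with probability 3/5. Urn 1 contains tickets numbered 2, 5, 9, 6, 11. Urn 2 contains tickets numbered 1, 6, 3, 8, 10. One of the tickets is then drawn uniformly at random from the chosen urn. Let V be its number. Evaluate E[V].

6

E[V | urn 1] = (2+5+9+6+11)/5 = 33/5.
E[V | urn 2] = (1+6+3+8+10)/5 = 28/5.
By the law of total expectation,
E[V] = (2/5)·(33/5) + (3/5)·(28/5) = 6.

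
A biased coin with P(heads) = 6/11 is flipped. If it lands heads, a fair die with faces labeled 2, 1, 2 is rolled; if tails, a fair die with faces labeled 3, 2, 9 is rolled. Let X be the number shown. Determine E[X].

100/33

E[X | heads] = (2+1+2)/3 = 5/3.
E[X | tails] = (3+2+9)/3 = 14/3.
By the law of total expectation,
E[X] = (6/11)·(5/3) + (5/11)·(14/3) = 100/33.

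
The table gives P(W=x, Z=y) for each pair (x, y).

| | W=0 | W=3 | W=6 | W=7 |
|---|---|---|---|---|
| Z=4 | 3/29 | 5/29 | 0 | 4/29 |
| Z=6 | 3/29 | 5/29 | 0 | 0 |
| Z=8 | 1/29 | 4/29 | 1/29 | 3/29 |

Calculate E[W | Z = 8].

P(Z = 8) = 9/29.
Summing W·P(W=x,Z=y) over the conditioning event gives 39/29.
E[W | Z = 8] = (39/29) / (9/29) = 13/3.

13/3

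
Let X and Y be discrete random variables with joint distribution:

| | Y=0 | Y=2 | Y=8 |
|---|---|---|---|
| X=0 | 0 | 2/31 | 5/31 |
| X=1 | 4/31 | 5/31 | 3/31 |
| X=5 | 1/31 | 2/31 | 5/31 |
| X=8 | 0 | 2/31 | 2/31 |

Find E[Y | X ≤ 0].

P(X ≤ 0) = 7/31.
Σ Y·P over the event = 2·(2/31) + 8·(5/31) = 44/31.
E[Y | X ≤ 0] = (44/31) / (7/31) = 44/7.

44/7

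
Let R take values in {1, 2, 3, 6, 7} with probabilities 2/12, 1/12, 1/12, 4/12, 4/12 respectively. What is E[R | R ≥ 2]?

P(R ≥ 2) = 5/6.
Σ over the event: 2·1/12 + 3·1/12 + 6·1/3 + 7·1/3 = 19/4.
E[R | R ≥ 2] = (19/4) / (5/6) = 57/10.

57/10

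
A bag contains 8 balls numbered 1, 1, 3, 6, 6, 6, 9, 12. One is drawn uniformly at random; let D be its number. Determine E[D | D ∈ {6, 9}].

P(D ∈ {6, 9}) = 1/2.
Σ over the event: 6·3/8 + 9·1/8 = 27/8.
E[D | D ∈ {6, 9}] = (27/8) / (1/2) = 27/4.

27/4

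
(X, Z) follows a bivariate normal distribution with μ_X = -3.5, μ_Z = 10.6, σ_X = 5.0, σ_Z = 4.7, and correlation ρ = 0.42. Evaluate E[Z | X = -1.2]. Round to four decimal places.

11.5080

E[Z | X=x] = μ_Z + ρ(σ_Z/σ_X)(x − μ_X) for jointly normal variables.
E[Z | X=-1.2] = 10.6 + (0.42)·(4.7/5.0)·(-1.2 − (-3.5)) = 10.6 + (0.3948)·(2.3) = 11.5080.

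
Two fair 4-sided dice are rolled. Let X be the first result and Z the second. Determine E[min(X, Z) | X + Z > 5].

17/6

P(X + Z > 5) = 3/8.
Summing min(X,Z)·P(x,y) over outcomes with X + Z > 5 gives 17/16.
E[min(X, Z) | X + Z > 5] = (17/16) / (3/8) = 17/6.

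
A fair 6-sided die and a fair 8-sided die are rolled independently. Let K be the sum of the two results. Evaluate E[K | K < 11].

P(K < 11) = 19/24.
E[K | K < 11] = (11/2) / (19/24) = 132/19.

132/19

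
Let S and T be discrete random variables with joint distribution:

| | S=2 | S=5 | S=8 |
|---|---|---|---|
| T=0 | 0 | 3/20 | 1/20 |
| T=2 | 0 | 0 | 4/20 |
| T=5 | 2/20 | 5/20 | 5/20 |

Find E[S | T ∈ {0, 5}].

P(T ∈ {0, 5}) = 4/5.
Σ S·P over the event = 2·(2/20) + 5·(3/20) + 5·(5/20) + 8·(1/20) + 8·(5/20) = 23/5.
E[S | T ∈ {0, 5}] = (23/5) / (4/5) = 23/4.

23/4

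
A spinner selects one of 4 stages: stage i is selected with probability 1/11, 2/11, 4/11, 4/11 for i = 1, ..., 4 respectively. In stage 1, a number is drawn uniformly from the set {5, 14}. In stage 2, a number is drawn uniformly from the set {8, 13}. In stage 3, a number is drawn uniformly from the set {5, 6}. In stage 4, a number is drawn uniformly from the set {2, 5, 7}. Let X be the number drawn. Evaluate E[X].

427/66

E[X | stage 1] = (5+14)/2 = 19/2.
E[X | stage 2] = (8+13)/2 = 21/2.
E[X | stage 3] = (5+6)/2 = 11/2.
E[X | stage 4] = (2+5+7)/3 = 14/3.
E[X] = (1/11)·(19/2) + (2/11)·(21/2) + (4/11)·(11/2) + (4/11)·(14/3) = 427/66.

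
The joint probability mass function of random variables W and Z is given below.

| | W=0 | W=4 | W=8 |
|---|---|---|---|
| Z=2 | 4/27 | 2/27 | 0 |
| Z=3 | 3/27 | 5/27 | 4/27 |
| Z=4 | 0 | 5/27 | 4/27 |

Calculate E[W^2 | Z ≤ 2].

16/3

P(Z ≤ 2) = 2/9.
Σ W^2·P over the event = 0·(4/27) + 16·(2/27) = 32/27.
E[W^2 | Z ≤ 2] = (32/27) / (2/9) = 16/3.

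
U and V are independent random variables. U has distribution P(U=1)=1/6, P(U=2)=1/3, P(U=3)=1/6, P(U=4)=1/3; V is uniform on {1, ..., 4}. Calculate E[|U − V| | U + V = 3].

1

P(U + V = 3) = 1/8.
Summing |U−V|·P(x,y) over outcomes with U + V = 3 gives 1/8.
E[|U − V| | U + V = 3] = (1/8) / (1/8) = 1.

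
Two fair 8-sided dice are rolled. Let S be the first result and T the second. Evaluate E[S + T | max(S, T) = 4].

Outcomes with max(S, T) = 4: (1,4), (2,4), (3,4), (4,1), (4,2), (4,3), (4,4), each with probability 1/64.
E[S + T | max(S, T) = 4] = (5 + 6 + 7 + 5 + 6 + 7 + 8) / 7 = 44/7.

44/7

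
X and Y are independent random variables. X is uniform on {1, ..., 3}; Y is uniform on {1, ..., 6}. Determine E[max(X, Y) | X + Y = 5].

P(X + Y = 5) = 1/6.
Summing max(X,Y)·P(x,y) over outcomes with X + Y = 5 gives 5/9.
E[max(X, Y) | X + Y = 5] = (5/9) / (1/6) = 10/3.

10/3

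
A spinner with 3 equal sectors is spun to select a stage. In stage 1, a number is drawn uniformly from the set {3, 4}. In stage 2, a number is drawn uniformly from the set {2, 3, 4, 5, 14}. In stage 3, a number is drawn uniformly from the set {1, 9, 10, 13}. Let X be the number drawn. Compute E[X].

E[X | stage 1] = (3+4)/2 = 7/2.
E[X | stage 2] = (2+3+4+5+14)/5 = 28/5.
E[X | stage 3] = (1+9+10+13)/4 = 33/4.
By the law of total expectation,
E[X] = (1/3)·(7/2) + (1/3)·(28/5) + (1/3)·(33/4) = 347/60.

347/60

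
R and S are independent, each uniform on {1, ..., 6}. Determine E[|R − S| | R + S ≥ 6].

28/13

P(R + S ≥ 6) = 13/18.
Summing |R−S|·P(x,y) over outcomes with R + S ≥ 6 gives 14/9.
E[|R − S| | R + S ≥ 6] = (14/9) / (13/18) = 28/13.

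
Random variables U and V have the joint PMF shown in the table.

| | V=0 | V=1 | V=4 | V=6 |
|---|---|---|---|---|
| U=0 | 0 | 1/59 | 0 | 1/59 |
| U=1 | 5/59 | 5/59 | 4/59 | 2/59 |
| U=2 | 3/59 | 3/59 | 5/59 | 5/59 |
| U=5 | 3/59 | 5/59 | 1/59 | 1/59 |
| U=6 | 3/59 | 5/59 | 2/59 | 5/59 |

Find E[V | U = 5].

3/2

P(U = 5) = 10/59.
Σ V·P over the event = 0·(3/59) + 1·(5/59) + 4·(1/59) + 6·(1/59) = 15/59.
E[V | U = 5] = (15/59) / (10/59) = 3/2.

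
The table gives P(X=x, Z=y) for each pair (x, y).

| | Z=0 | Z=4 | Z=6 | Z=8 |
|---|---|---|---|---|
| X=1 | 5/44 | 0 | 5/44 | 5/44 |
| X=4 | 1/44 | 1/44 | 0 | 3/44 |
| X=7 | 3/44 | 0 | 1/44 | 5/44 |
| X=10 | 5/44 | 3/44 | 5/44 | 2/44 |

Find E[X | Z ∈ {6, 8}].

67/13

P(Z ∈ {6, 8}) = 13/22.
Summing X·P(X=x,Z=y) over the conditioning event gives 67/22.
E[X | Z ∈ {6, 8}] = (67/22) / (13/22) = 67/13.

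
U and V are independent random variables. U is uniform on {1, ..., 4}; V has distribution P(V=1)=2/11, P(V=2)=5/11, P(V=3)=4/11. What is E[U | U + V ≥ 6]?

P(U + V ≥ 6) = 13/44.
Summing U·P(x,y) over outcomes with U + V ≥ 6 gives 12/11.
E[U | U + V ≥ 6] = (12/11) / (13/44) = 48/13.

48/13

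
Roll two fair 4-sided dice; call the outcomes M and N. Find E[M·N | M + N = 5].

5

P(M + N = 5) = 1/4.
Summing MN·P(x,y) over outcomes with M + N = 5 gives 5/4.
E[M·N | M + N = 5] = (5/4) / (1/4) = 5.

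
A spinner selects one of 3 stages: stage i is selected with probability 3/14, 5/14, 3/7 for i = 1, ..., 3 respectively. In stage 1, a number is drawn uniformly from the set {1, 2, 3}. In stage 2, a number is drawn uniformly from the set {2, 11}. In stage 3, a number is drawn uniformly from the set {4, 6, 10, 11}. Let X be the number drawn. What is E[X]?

E[X | stage 1] = (1+2+3)/3 = 2.
E[X | stage 2] = (2+11)/2 = 13/2.
E[X | stage 3] = (4+6+10+11)/4 = 31/4.
E[X] = (3/14)·(2) + (5/14)·(13/2) + (3/7)·(31/4) = 85/14.

85/14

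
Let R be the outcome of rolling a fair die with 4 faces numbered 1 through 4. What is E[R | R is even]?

Given R is even, R is equally likely to be any of {2, 4}.
E[R | R is even] = (2 + 4) / 2 = 3.

3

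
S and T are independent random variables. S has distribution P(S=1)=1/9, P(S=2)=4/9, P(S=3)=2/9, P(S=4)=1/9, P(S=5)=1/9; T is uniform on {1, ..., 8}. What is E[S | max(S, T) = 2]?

P(max(S, T) = 2) = 1/8.
Summing S·P(x,y) over outcomes with max(S, T) = 2 gives 17/72.
E[S | max(S, T) = 2] = (17/72) / (1/8) = 17/9.

17/9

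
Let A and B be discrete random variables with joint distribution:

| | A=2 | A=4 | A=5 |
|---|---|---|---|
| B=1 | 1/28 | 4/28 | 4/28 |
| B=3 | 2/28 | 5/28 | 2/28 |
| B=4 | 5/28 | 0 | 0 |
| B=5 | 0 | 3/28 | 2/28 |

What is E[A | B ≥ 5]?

22/5

P(B ≥ 5) = 5/28.
Σ A·P over the event = 4·(3/28) + 5·(2/28) = 11/14.
E[A | B ≥ 5] = (11/14) / (5/28) = 22/5.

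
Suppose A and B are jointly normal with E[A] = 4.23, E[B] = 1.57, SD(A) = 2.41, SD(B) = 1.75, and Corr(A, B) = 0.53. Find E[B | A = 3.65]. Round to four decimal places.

1.3468

E[B | A=x] = μ_B + ρ(σ_B/σ_A)(x − μ_A) for jointly normal variables.
E[B | A=3.65] = 1.57 + (0.53)·(1.75/2.41)·(3.65 − (4.23)) = 1.57 + (0.38485)·(-0.58) = 1.3468.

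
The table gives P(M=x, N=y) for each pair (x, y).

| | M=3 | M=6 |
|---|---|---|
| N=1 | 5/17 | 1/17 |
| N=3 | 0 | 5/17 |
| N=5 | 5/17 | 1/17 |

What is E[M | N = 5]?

P(N = 5) = 6/17.
Σ M·P over the event = 3·(5/17) + 6·(1/17) = 21/17.
E[M | N = 5] = (21/17) / (6/17) = 7/2.

7/2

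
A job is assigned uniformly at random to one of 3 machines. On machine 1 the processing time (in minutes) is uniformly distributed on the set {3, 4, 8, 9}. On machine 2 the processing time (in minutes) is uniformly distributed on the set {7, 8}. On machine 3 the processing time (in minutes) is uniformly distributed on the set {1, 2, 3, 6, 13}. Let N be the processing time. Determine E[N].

E[N | machine 1] = (3+4+8+9)/4 = 6.
E[N | machine 2] = (7+8)/2 = 15/2.
E[N | machine 3] = (1+2+3+6+13)/5 = 5.
E[N] = (1/3)·(6) + (1/3)·(15/2) + (1/3)·(5) = 37/6.

37/6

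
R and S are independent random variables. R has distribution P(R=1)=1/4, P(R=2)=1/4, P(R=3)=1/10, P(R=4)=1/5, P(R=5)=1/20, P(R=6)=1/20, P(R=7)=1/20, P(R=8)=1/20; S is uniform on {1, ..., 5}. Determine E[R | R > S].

39/8

P(R > S) = 2/5.
Summing R·P(x,y) over outcomes with R > S gives 39/20.
E[R | R > S] = (39/20) / (2/5) = 39/8.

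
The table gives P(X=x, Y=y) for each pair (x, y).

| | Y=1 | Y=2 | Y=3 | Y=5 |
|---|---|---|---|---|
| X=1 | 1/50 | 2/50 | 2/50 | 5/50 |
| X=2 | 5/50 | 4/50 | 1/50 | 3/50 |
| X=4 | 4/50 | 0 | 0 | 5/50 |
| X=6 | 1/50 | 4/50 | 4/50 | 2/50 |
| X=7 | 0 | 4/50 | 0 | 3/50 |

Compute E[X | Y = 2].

P(Y = 2) = 7/25.
Σ X·P over the event = 1·(2/50) + 2·(4/50) + 6·(4/50) + 7·(4/50) = 31/25.
E[X | Y = 2] = (31/25) / (7/25) = 31/7.

31/7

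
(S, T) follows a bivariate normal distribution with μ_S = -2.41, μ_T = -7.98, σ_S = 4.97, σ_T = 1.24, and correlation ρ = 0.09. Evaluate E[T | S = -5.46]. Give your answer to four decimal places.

-8.0485

E[T | S=x] = μ_T + ρ(σ_T/σ_S)(x − μ_S) for jointly normal variables.
E[T | S=-5.46] = -7.98 + (0.09)·(1.24/4.97)·(-5.46 − (-2.41)) = -7.98 + (0.022455)·(-3.05) = -8.0485.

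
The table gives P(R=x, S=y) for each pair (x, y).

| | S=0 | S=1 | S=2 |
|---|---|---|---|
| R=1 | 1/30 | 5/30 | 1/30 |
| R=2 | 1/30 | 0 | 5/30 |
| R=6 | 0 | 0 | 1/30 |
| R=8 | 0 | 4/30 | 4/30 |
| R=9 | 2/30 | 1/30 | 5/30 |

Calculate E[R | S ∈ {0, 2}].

23/4

P(S ∈ {0, 2}) = 2/3.
Summing R·P(R=x,S=y) over the conditioning event gives 23/6.
E[R | S ∈ {0, 2}] = (23/6) / (2/3) = 23/4.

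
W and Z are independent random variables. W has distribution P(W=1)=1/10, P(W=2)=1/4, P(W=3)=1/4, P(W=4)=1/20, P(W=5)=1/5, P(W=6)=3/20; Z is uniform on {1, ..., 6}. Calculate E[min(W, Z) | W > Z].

P(W > Z) = 49/120.
Summing min(W,Z)·P(x,y) over outcomes with W > Z gives 37/40.
E[min(W, Z) | W > Z] = (37/40) / (49/120) = 111/49.

111/49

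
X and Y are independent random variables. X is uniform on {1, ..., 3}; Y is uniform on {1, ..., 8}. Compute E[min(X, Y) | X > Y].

4/3

Outcomes with X > Y: (2,1), (3,1), (3,2), each with probability 1/24.
E[min(X, Y) | X > Y] = (1 + 1 + 2) / 3 = 4/3.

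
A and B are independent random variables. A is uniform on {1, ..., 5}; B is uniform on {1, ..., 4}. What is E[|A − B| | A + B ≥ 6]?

Outcomes with A + B ≥ 6: (2,4), (3,3), (3,4), (4,2), (4,3), (4,4), (5,1), (5,2), (5,3), (5,4), each with probability 1/20.
E[|A − B| | A + B ≥ 6] = (2 + 0 + 1 + 2 + 1 + 0 + 4 + 3 + 2 + 1) / 10 = 8/5.

8/5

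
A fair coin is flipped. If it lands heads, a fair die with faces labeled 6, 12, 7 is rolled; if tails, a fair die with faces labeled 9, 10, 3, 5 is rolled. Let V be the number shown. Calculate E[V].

181/24

E[V | heads] = (6+12+7)/3 = 25/3.
E[V | tails] = (9+10+3+5)/4 = 27/4.
By the law of total expectation,
E[V] = (1/2)·(25/3) + (1/2)·(27/4) = 181/24.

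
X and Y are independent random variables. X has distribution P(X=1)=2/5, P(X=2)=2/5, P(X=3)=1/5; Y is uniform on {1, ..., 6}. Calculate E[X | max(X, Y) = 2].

P(max(X, Y) = 2) = 1/5.
Summing X·P(x,y) over outcomes with max(X, Y) = 2 gives 1/3.
E[X | max(X, Y) = 2] = (1/3) / (1/5) = 5/3.

5/3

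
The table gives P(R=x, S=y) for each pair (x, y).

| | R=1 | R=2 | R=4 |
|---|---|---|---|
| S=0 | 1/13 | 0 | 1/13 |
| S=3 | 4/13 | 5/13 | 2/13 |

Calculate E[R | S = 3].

P(S = 3) = 11/13.
Σ R·P over the event = 1·(4/13) + 2·(5/13) + 4·(2/13) = 22/13.
E[R | S = 3] = (22/13) / (11/13) = 2.

2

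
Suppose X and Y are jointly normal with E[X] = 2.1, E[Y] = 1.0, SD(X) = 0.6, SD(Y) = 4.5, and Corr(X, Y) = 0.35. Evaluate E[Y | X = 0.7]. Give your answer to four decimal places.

E[Y | X=x] = μ_Y + ρ(σ_Y/σ_X)(x − μ_X) for jointly normal variables.
E[Y | X=0.7] = 1.0 + (0.35)·(4.5/0.6)·(0.7 − (2.1)) = 1.0 + (2.625)·(-1.4) = -2.6750.

-2.6750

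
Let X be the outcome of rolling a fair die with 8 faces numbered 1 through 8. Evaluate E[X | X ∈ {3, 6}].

P(X ∈ {3, 6}) = 1/4.
Σ over the event: 3·1/8 + 6·1/8 = 9/8.
E[X | X ∈ {3, 6}] = (9/8) / (1/4) = 9/2.

9/2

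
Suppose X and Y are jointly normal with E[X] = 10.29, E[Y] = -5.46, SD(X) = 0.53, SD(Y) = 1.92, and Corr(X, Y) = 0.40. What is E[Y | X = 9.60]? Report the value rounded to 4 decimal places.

E[Y | X=x] = μ_Y + ρ(σ_Y/σ_X)(x − μ_X) for jointly normal variables.
E[Y | X=9.60] = -5.46 + (0.40)·(1.92/0.53)·(9.60 − (10.29)) = -5.46 + (1.449057)·(-0.69) = -6.4598.

-6.4598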